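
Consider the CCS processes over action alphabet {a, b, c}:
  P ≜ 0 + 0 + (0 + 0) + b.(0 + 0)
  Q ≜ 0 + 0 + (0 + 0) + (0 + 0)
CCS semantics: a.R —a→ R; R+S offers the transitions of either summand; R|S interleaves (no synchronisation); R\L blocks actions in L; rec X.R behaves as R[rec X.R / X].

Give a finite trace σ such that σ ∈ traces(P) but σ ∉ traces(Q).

P's transition system — 2 states:
  u0 = 0 + 0 + (0 + 0) + b.(0 + 0) :: ··b··> u1
  u1 = 0 + 0 :: deadlocked
Q's transition system — 1 states:
  v0 = 0 + 0 + (0 + 0) + (0 + 0) :: deadlocked
Trace ⟨b⟩ through P, begin at {u0}:
  step 1 (b): {u1}
  P completes σ.
Trace ⟨b⟩ through Q, begin at {v0}:
  step 1 (b): no successor for Q

b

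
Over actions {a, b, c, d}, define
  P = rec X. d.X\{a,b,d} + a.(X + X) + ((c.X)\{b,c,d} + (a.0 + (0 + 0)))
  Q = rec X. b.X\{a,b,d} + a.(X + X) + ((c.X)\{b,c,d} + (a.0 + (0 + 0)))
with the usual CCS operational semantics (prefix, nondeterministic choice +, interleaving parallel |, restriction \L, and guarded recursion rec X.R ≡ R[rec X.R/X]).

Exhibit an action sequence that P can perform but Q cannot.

Reachable graph of P (4 states):
  m0 = rec X. d.X\{a,b,d} + a.(X + X) + ((c.X)\{b,c,d} + (a.0 + (0 + 0))) ⊢ =a=> m1, =a=> m2, =d=> m3
  m1 = (rec X. d.X\{a,b,d} + a.(X + X) + ((c.X)\{b,c,d} + (a.0 + (0 + 0)))) + (rec X. d.X\{a,b,d} + a.(X + X) + ((c.X)\{b,c,d} + (a.0 + (0 + 0)))) ⊢ =a=> m1, =a=> m2, =d=> m3
  m2 = 0 ⊢ deadlocked
  m3 = (rec X. d.X\{a,b,d} + a.(X + X) + ((c.X)\{b,c,d} + (a.0 + (0 + 0))))\{a,b,d} ⊢ deadlocked
Reachable graph of Q (4 states):
  n0 = rec X. b.X\{a,b,d} + a.(X + X) + ((c.X)\{b,c,d} + (a.0 + (0 + 0))) ⊢ =a=> n1, =a=> n2, =b=> n3
  n1 = (rec X. b.X\{a,b,d} + a.(X + X) + ((c.X)\{b,c,d} + (a.0 + (0 + 0)))) + (rec X. b.X\{a,b,d} + a.(X + X) + ((c.X)\{b,c,d} + (a.0 + (0 + 0)))) ⊢ =a=> n1, =a=> n2, =b=> n3
  n2 = 0 ⊢ deadlocked
  n3 = (rec X. b.X\{a,b,d} + a.(X + X) + ((c.X)\{b,c,d} + (a.0 + (0 + 0))))\{a,b,d} ⊢ deadlocked
Trace ⟨d⟩ through P, begin at {m0}:
  step 1 (d): {m3}
  — P admits the full trace.
Trace ⟨d⟩ through Q, begin at {n0}:
  step 1 (d): ∅ (Q stuck)

d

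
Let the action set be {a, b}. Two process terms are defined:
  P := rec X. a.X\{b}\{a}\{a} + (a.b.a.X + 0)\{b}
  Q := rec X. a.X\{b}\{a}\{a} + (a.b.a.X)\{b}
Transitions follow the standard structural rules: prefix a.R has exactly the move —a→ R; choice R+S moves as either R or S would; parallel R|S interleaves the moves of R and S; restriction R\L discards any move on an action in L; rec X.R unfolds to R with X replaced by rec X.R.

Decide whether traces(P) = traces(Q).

traces(P) = traces(Q)

LTS(P): 3 reachable states
  p0 = rec X. a.X\{b}\{a}\{a} + (a.b.a.X + 0)\{b} has moves -a-> p1, -a-> p2
  p1 = (b.a.(rec X. a.X\{b}\{a}\{a} + (a.b.a.X + 0)\{b}))\{b} has moves deadlocked
  p2 = (rec X. a.X\{b}\{a}\{a} + (a.b.a.X + 0)\{b})\{b}\{a}\{a} has moves deadlocked
LTS(Q): 3 reachable states
  q0 = rec X. a.X\{b}\{a}\{a} + (a.b.a.X)\{b} has moves -a-> q1, -a-> q2
  q1 = (b.a.(rec X. a.X\{b}\{a}\{a} + (a.b.a.X)\{b}))\{b} has moves deadlocked
  q2 = (rec X. a.X\{b}\{a}\{a} + (a.b.a.X)\{b})\{b}\{a}\{a} has moves deadlocked
Bisimilarity quotient blocks:
  B0 = {p0, q0}
  B1 = {p1, p2, q1, q2}
p0 ∈ B0, q0 ∈ B0 → same block
Bisimilar ⇒ trace-equivalent.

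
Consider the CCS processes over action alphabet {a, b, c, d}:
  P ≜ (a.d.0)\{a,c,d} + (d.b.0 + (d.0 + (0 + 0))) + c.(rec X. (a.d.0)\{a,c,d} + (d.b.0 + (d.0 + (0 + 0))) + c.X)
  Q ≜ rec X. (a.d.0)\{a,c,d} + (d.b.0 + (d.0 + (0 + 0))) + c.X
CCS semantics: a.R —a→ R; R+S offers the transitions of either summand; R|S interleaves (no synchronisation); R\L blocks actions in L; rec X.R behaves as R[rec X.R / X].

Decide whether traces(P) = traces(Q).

P's transition system — 4 states:
  s0 = (a.d.0)\{a,c,d} + (d.b.0 + (d.0 + (0 + 0))) + c.(rec X. (a.d.0)\{a,c,d} + (d.b.0 + (d.0 + (0 + 0))) + c.X) has moves =c=> s1, =d=> s2, =d=> s3
  s1 = rec X. (a.d.0)\{a,c,d} + (d.b.0 + (d.0 + (0 + 0))) + c.X has moves =c=> s1, =d=> s2, =d=> s3
  s2 = 0 has moves ·
  s3 = b.0 has moves =b=> s2
Q's transition system — 3 states:
  t0 = rec X. (a.d.0)\{a,c,d} + (d.b.0 + (d.0 + (0 + 0))) + c.X has moves =c=> t0, =d=> t1, =d=> t2
  t1 = 0 has moves ·
  t2 = b.0 has moves =b=> t1
Partition-refinement fixed point:
  B0 = {s0, s1, t0}
  B1 = {s2, t1}
  B2 = {s3, t2}
s0 ∈ B0, t0 ∈ B0 → same block
Bisimilar ⇒ trace-equivalent.

trace-equivalent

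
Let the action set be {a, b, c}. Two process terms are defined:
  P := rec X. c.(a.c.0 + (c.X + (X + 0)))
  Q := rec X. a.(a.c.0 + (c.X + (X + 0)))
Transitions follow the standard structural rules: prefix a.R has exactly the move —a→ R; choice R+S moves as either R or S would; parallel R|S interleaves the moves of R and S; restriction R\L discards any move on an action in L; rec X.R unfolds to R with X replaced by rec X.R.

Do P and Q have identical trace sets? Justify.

traces(P) ≠ traces(Q) — witness ⟨c⟩

LTS(P): 4 reachable states
  s0 = rec X. c.(a.c.0 + (c.X + (X + 0))) has moves -c-> s1
  s1 = a.c.0 + (c.(rec X. c.(a.c.0 + (c.X + (X + 0)))) + ((rec X. c.(a.c.0 + (c.X + (X + 0)))) + 0)) has moves -a-> s2, -c-> s0, -c-> s1
  s2 = c.0 has moves -c-> s3
  s3 = 0 has moves stopped
LTS(Q): 4 reachable states
  t0 = rec X. a.(a.c.0 + (c.X + (X + 0))) has moves -a-> t1
  t1 = a.c.0 + (c.(rec X. a.(a.c.0 + (c.X + (X + 0)))) + ((rec X. a.(a.c.0 + (c.X + (X + 0)))) + 0)) has moves -a-> t1, -a-> t2, -c-> t0
  t2 = c.0 has moves -c-> t3
  t3 = 0 has moves stopped
Trace ⟨c⟩ through P, begin at {s0}:
  after c @ step 1: {s1}
  — P admits the full trace.
Trace ⟨c⟩ through Q, begin at {t0}:
  after c @ step 1: ∅ (Q stuck)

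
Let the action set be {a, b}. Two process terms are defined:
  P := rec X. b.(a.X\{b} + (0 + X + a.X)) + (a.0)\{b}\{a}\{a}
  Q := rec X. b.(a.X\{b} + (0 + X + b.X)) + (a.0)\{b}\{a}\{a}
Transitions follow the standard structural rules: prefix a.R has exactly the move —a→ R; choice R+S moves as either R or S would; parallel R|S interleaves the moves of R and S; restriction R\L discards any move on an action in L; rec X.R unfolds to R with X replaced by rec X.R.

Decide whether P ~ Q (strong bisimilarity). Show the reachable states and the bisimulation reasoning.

P's transition system — 3 states:
  p0 = rec X. b.(a.X\{b} + (0 + X + a.X)) + (a.0)\{b}\{a}\{a} → ··b··> p1
  p1 = a.(rec X. b.(a.X\{b} + (0 + X + a.X)) + (a.0)\{b}\{a}\{a})\{b} + (0 + (rec X. b.(a.X\{b} + (0 + X + a.X)) + (a.0)\{b}\{a}\{a}) + a.(rec X. b.(a.X\{b} + (0 + X + a.X)) + (a.0)\{b}\{a}\{a})) → ··a··> p0, ··a··> p2, ··b··> p1
  p2 = (rec X. b.(a.X\{b} + (0 + X + a.X)) + (a.0)\{b}\{a}\{a})\{b} → ∅
Q's transition system — 3 states:
  q0 = rec X. b.(a.X\{b} + (0 + X + b.X)) + (a.0)\{b}\{a}\{a} → ··b··> q1
  q1 = a.(rec X. b.(a.X\{b} + (0 + X + b.X)) + (a.0)\{b}\{a}\{a})\{b} + (0 + (rec X. b.(a.X\{b} + (0 + X + b.X)) + (a.0)\{b}\{a}\{a}) + b.(rec X. b.(a.X\{b} + (0 + X + b.X)) + (a.0)\{b}\{a}\{a})) → ··a··> q2, ··b··> q0, ··b··> q1
  q2 = (rec X. b.(a.X\{b} + (0 + X + b.X)) + (a.0)\{b}\{a}\{a})\{b} → ∅
Partition-refinement fixed point:
  B0 = {p0}
  B1 = {p1}
  B2 = {p2, q2}
  B3 = {q0}
  B4 = {q1}
p0 ∈ B0, q0 ∈ B3 → different blocks

P ≁ Q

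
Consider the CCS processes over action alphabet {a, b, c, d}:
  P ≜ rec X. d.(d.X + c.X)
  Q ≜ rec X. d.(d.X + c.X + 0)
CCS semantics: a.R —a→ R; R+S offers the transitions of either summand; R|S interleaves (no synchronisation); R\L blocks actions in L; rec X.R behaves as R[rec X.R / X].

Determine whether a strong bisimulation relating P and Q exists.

bisimilar

P's transition system — 2 states:
  m0 = rec X. d.(d.X + c.X) :: —d→ m1
  m1 = d.(rec X. d.(d.X + c.X)) + c.(rec X. d.(d.X + c.X)) :: —c→ m0, —d→ m0
Q's transition system — 2 states:
  n0 = rec X. d.(d.X + c.X + 0) :: —d→ n1
  n1 = d.(rec X. d.(d.X + c.X + 0)) + c.(rec X. d.(d.X + c.X + 0)) + 0 :: —c→ n0, —d→ n0
Bisimilarity quotient blocks:
  B0 = {m0, n0}
  B1 = {m1, n1}
m0 ∈ B0, n0 ∈ B0 → same block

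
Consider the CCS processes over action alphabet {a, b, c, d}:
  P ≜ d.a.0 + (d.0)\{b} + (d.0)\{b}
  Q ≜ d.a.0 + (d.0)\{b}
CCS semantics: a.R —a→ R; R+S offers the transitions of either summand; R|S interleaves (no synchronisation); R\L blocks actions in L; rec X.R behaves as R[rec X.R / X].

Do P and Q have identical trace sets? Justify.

trace-equivalent

LTS(P): 4 reachable states
  p0 = d.a.0 + (d.0)\{b} + (d.0)\{b} :: ··d··> p1, ··d··> p2
  p1 = 0\{b} :: (no moves)
  p2 = a.0 :: ··a··> p3
  p3 = 0 :: (no moves)
LTS(Q): 4 reachable states
  q0 = d.a.0 + (d.0)\{b} :: ··d··> q1, ··d··> q2
  q1 = 0\{b} :: (no moves)
  q2 = a.0 :: ··a··> q3
  q3 = 0 :: (no moves)
Coarsest stable partition (strong bisimilarity classes):
  B0 = {p0, q0}
  B1 = {p2, q2}
  B2 = {p1, p3, q1, q3}
p0 ∈ B0, q0 ∈ B0 → same block
Bisimilar ⇒ trace-equivalent.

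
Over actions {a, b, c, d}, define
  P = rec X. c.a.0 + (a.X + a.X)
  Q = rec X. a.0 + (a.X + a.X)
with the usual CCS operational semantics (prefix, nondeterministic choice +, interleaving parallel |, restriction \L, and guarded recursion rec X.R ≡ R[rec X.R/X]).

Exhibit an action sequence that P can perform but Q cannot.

c

P's transition system — 3 states:
  s0 = rec X. c.a.0 + (a.X + a.X) :: --a--▸ s0, --c--▸ s1
  s1 = a.0 :: --a--▸ s2
  s2 = 0 :: deadlocked
Q's transition system — 2 states:
  t0 = rec X. a.0 + (a.X + a.X) :: --a--▸ t0, --a--▸ t1
  t1 = 0 :: deadlocked
Run σ = ⟨c⟩ on P: start {s0}
  after c @ step 1: {s1}
  ✓ P
Run σ = ⟨c⟩ on Q: start {t0}
  after c @ step 1: ∅  — Q cannot continue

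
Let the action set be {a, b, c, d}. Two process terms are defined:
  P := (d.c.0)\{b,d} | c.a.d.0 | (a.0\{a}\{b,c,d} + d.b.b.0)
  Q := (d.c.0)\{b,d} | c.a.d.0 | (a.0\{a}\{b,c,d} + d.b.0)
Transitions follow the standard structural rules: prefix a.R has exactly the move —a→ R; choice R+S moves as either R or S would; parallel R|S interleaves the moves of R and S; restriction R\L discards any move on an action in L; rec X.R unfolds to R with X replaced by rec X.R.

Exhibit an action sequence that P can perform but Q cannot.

dbb

Reachable graph of P (20 states):
  p0 = (d.c.0)\{b,d} | c.a.d.0 | (a.0\{a}\{b,c,d} + d.b.b.0) ⊢ =a=> p1, =c=> p2, =d=> p3
  p1 = (d.c.0)\{b,d} | c.a.d.0 | 0\{a}\{b,c,d} ⊢ =c=> p4
  p2 = (d.c.0)\{b,d} | a.d.0 | (a.0\{a}\{b,c,d} + d.b.b.0) ⊢ =a=> p4, =a=> p5, =d=> p6
  p3 = (d.c.0)\{b,d} | c.a.d.0 | b.b.0 ⊢ =b=> p7, =c=> p6
  p4 = (d.c.0)\{b,d} | a.d.0 | 0\{a}\{b,c,d} ⊢ =a=> p8
  p5 = (d.c.0)\{b,d} | d.0 | (a.0\{a}\{b,c,d} + d.b.b.0) ⊢ =a=> p8, =d=> p10, =d=> p9
  p6 = (d.c.0)\{b,d} | a.d.0 | b.b.0 ⊢ =a=> p10, =b=> p11
  p7 = (d.c.0)\{b,d} | c.a.d.0 | b.0 ⊢ =b=> p12, =c=> p11
  p8 = (d.c.0)\{b,d} | d.0 | 0\{a}\{b,c,d} ⊢ =d=> p13
  p9 = (d.c.0)\{b,d} | 0 | (a.0\{a}\{b,c,d} + d.b.b.0) ⊢ =a=> p13, =d=> p14
  p10 = (d.c.0)\{b,d} | d.0 | b.b.0 ⊢ =b=> p15, =d=> p14
  p11 = (d.c.0)\{b,d} | a.d.0 | b.0 ⊢ =a=> p15, =b=> p16
  p12 = (d.c.0)\{b,d} | c.a.d.0 | 0 ⊢ =c=> p16
  p13 = (d.c.0)\{b,d} | 0 | 0\{a}\{b,c,d} ⊢ ·
  p14 = (d.c.0)\{b,d} | 0 | b.b.0 ⊢ =b=> p17
  p15 = (d.c.0)\{b,d} | d.0 | b.0 ⊢ =b=> p18, =d=> p17
  p16 = (d.c.0)\{b,d} | a.d.0 | 0 ⊢ =a=> p18
  p17 = (d.c.0)\{b,d} | 0 | b.0 ⊢ =b=> p19
  p18 = (d.c.0)\{b,d} | d.0 | 0 ⊢ =d=> p19
  p19 = (d.c.0)\{b,d} | 0 | 0 ⊢ ·
Reachable graph of Q (16 states):
  q0 = (d.c.0)\{b,d} | c.a.d.0 | (a.0\{a}\{b,c,d} + d.b.0) ⊢ =a=> q1, =c=> q2, =d=> q3
  q1 = (d.c.0)\{b,d} | c.a.d.0 | 0\{a}\{b,c,d} ⊢ =c=> q4
  q2 = (d.c.0)\{b,d} | a.d.0 | (a.0\{a}\{b,c,d} + d.b.0) ⊢ =a=> q4, =a=> q5, =d=> q6
  q3 = (d.c.0)\{b,d} | c.a.d.0 | b.0 ⊢ =b=> q7, =c=> q6
  q4 = (d.c.0)\{b,d} | a.d.0 | 0\{a}\{b,c,d} ⊢ =a=> q8
  q5 = (d.c.0)\{b,d} | d.0 | (a.0\{a}\{b,c,d} + d.b.0) ⊢ =a=> q8, =d=> q10, =d=> q9
  q6 = (d.c.0)\{b,d} | a.d.0 | b.0 ⊢ =a=> q10, =b=> q11
  q7 = (d.c.0)\{b,d} | c.a.d.0 | 0 ⊢ =c=> q11
  q8 = (d.c.0)\{b,d} | d.0 | 0\{a}\{b,c,d} ⊢ =d=> q12
  q9 = (d.c.0)\{b,d} | 0 | (a.0\{a}\{b,c,d} + d.b.0) ⊢ =a=> q12, =d=> q13
  q10 = (d.c.0)\{b,d} | d.0 | b.0 ⊢ =b=> q14, =d=> q13
  q11 = (d.c.0)\{b,d} | a.d.0 | 0 ⊢ =a=> q14
  q12 = (d.c.0)\{b,d} | 0 | 0\{a}\{b,c,d} ⊢ ·
  q13 = (d.c.0)\{b,d} | 0 | b.0 ⊢ =b=> q15
  q14 = (d.c.0)\{b,d} | d.0 | 0 ⊢ =d=> q15
  q15 = (d.c.0)\{b,d} | 0 | 0 ⊢ ·
Trace ⟨dbb⟩ through P, begin at {p0}:
  after d @ step 1: {p3}
  after b @ step 2: {p7}
  after b @ step 3: {p12}
  P completes σ.
Trace ⟨dbb⟩ through Q, begin at {q0}:
  after d @ step 1: {q3}
  after b @ step 2: {q7}
  after b @ step 3: ∅ (Q stuck)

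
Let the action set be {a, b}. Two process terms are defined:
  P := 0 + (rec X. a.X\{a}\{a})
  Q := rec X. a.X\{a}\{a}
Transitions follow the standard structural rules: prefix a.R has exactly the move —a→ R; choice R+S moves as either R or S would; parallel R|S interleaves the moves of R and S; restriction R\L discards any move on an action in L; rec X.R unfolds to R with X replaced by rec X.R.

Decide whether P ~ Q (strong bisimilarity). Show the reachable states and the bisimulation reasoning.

bisimilar

Reachable graph of P (2 states):
  m0 = 0 + (rec X. a.X\{a}\{a}) | -a-> m1
  m1 = (rec X. a.X\{a}\{a})\{a}\{a} | ·
Reachable graph of Q (2 states):
  n0 = rec X. a.X\{a}\{a} | -a-> n1
  n1 = (rec X. a.X\{a}\{a})\{a}\{a} | ·
Bisimilarity quotient blocks:
  B0 = {m0, n0}
  B1 = {m1, n1}
m0 ∈ B0, n0 ∈ B0 → same block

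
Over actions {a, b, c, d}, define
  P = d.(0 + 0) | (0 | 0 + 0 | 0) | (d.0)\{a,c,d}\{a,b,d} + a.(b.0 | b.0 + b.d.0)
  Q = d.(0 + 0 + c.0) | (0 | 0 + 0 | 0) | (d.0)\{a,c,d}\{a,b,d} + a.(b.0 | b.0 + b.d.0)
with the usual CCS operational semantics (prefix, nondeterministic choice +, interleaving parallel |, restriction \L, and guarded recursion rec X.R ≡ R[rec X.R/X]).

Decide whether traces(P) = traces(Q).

P's transition system — 8 states:
  s0 = d.(0 + 0) | (0 | 0 + 0 | 0) | (d.0)\{a,c,d}\{a,b,d} + a.(b.0 | b.0 + b.d.0) has moves --a--▸ s1, --d--▸ s2
  s1 = b.0 | b.0 + b.d.0 has moves --b--▸ s3, --b--▸ s4, --b--▸ s5
  s2 = (0 + 0) | (0 | 0 + 0 | 0) | (d.0)\{a,c,d}\{a,b,d} has moves stopped
  s3 = 0 | b.0 has moves --b--▸ s6
  s4 = b.0 | 0 has moves --b--▸ s6
  s5 = d.0 has moves --d--▸ s7
  s6 = 0 | 0 has moves stopped
  s7 = 0 has moves stopped
Q's transition system — 9 states:
  t0 = d.(0 + 0 + c.0) | (0 | 0 + 0 | 0) | (d.0)\{a,c,d}\{a,b,d} + a.(b.0 | b.0 + b.d.0) has moves --a--▸ t1, --d--▸ t2
  t1 = b.0 | b.0 + b.d.0 has moves --b--▸ t3, --b--▸ t4, --b--▸ t5
  t2 = (0 + 0 + c.0) | (0 | 0 + 0 | 0) | (d.0)\{a,c,d}\{a,b,d} has moves --c--▸ t6
  t3 = 0 | b.0 has moves --b--▸ t7
  t4 = b.0 | 0 has moves --b--▸ t7
  t5 = d.0 has moves --d--▸ t8
  t6 = 0 | (0 | 0 + 0 | 0) | (d.0)\{a,c,d}\{a,b,d} has moves stopped
  t7 = 0 | 0 has moves stopped
  t8 = 0 has moves stopped
Run σ = ⟨dc⟩ on Q: start {t0}
  after d @ step 1: {t2}
  after c @ step 2: {t6}
  — Q admits the full trace.
Run σ = ⟨dc⟩ on P: start {s0}
  after d @ step 1: {s2}
  after c @ step 2: ∅ (P stuck)

traces(P) ≠ traces(Q) — witness ⟨dc⟩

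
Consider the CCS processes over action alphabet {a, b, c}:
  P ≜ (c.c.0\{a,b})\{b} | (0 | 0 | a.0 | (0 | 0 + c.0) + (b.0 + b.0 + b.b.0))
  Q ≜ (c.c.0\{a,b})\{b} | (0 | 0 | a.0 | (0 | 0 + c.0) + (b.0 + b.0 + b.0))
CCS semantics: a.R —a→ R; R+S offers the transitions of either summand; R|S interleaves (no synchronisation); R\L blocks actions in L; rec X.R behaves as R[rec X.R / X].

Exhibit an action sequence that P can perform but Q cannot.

bb

P's transition system — 18 states:
  s0 = (c.c.0\{a,b})\{b} | (0 | 0 | a.0 | (0 | 0 + c.0) + (b.0 + b.0 + b.b.0)) → ··a··> s1, ··b··> s2, ··b··> s3, ··c··> s4, ··c··> s5
  s1 = (c.c.0\{a,b})\{b} | (0 | 0 | 0 | (0 | 0 + c.0)) → ··c··> s6, ··c··> s7
  s2 = (c.c.0\{a,b})\{b} | 0 → ··c··> s8
  s3 = (c.c.0\{a,b})\{b} | b.0 → ··b··> s2, ··c··> s9
  s4 = (c.0\{a,b})\{b} | (0 | 0 | a.0 | (0 | 0 + c.0) + (b.0 + b.0 + b.b.0)) → ··a··> s6, ··b··> s8, ··b··> s9, ··c··> s10, ··c··> s11
  s5 = (c.c.0\{a,b})\{b} | (0 | 0 | a.0 | 0) → ··a··> s7, ··c··> s10
  s6 = (c.0\{a,b})\{b} | (0 | 0 | 0 | (0 | 0 + c.0)) → ··c··> s12, ··c··> s13
  s7 = (c.c.0\{a,b})\{b} | (0 | 0 | 0 | 0) → ··c··> s12
  s8 = (c.0\{a,b})\{b} | 0 → ··c··> s14
  s9 = (c.0\{a,b})\{b} | b.0 → ··b··> s8, ··c··> s15
  s10 = (c.0\{a,b})\{b} | (0 | 0 | a.0 | 0) → ··a··> s12, ··c··> s16
  s11 = 0\{a,b}\{b} | (0 | 0 | a.0 | (0 | 0 + c.0) + (b.0 + b.0 + b.b.0)) → ··a··> s13, ··b··> s14, ··b··> s15, ··c··> s16
  s12 = (c.0\{a,b})\{b} | (0 | 0 | 0 | 0) → ··c··> s17
  s13 = 0\{a,b}\{b} | (0 | 0 | 0 | (0 | 0 + c.0)) → ··c··> s17
  s14 = 0\{a,b}\{b} | 0 → ·
  s15 = 0\{a,b}\{b} | b.0 → ··b··> s14
  s16 = 0\{a,b}\{b} | (0 | 0 | a.0 | 0) → ··a··> s17
  s17 = 0\{a,b}\{b} | (0 | 0 | 0 | 0) → ·
Q's transition system — 15 states:
  t0 = (c.c.0\{a,b})\{b} | (0 | 0 | a.0 | (0 | 0 + c.0) + (b.0 + b.0 + b.0)) → ··a··> t1, ··b··> t2, ··c··> t3, ··c··> t4
  t1 = (c.c.0\{a,b})\{b} | (0 | 0 | 0 | (0 | 0 + c.0)) → ··c··> t5, ··c··> t6
  t2 = (c.c.0\{a,b})\{b} | 0 → ··c··> t7
  t3 = (c.0\{a,b})\{b} | (0 | 0 | a.0 | (0 | 0 + c.0) + (b.0 + b.0 + b.0)) → ··a··> t5, ··b··> t7, ··c··> t8, ··c··> t9
  t4 = (c.c.0\{a,b})\{b} | (0 | 0 | a.0 | 0) → ··a··> t6, ··c··> t8
  t5 = (c.0\{a,b})\{b} | (0 | 0 | 0 | (0 | 0 + c.0)) → ··c··> t10, ··c··> t11
  t6 = (c.c.0\{a,b})\{b} | (0 | 0 | 0 | 0) → ··c··> t10
  t7 = (c.0\{a,b})\{b} | 0 → ··c··> t12
  t8 = (c.0\{a,b})\{b} | (0 | 0 | a.0 | 0) → ··a··> t10, ··c··> t13
  t9 = 0\{a,b}\{b} | (0 | 0 | a.0 | (0 | 0 + c.0) + (b.0 + b.0 + b.0)) → ··a··> t11, ··b··> t12, ··c··> t13
  t10 = (c.0\{a,b})\{b} | (0 | 0 | 0 | 0) → ··c··> t14
  t11 = 0\{a,b}\{b} | (0 | 0 | 0 | (0 | 0 + c.0)) → ··c··> t14
  t12 = 0\{a,b}\{b} | 0 → ·
  t13 = 0\{a,b}\{b} | (0 | 0 | a.0 | 0) → ··a··> t14
  t14 = 0\{a,b}\{b} | (0 | 0 | 0 | 0) → ·
Run σ = ⟨bb⟩ on P: start {s0}
  [1] b ⇒ {s2, s3}
  [2] b ⇒ {s2}
  ✓ P
Run σ = ⟨bb⟩ on Q: start {t0}
  [1] b ⇒ {t2}
  [2] b ⇒ ∅ (Q stuck)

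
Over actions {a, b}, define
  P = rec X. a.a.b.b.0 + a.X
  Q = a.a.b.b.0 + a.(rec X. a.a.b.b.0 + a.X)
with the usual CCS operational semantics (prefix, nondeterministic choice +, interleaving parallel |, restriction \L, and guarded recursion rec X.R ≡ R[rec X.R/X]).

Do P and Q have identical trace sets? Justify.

trace-equivalent

P's transition system — 5 states:
  p0 = rec X. a.a.b.b.0 + a.X ⊢ -a-> p0, -a-> p1
  p1 = a.b.b.0 ⊢ -a-> p2
  p2 = b.b.0 ⊢ -b-> p3
  p3 = b.0 ⊢ -b-> p4
  p4 = 0 ⊢ ·
Q's transition system — 6 states:
  q0 = a.a.b.b.0 + a.(rec X. a.a.b.b.0 + a.X) ⊢ -a-> q1, -a-> q2
  q1 = a.b.b.0 ⊢ -a-> q3
  q2 = rec X. a.a.b.b.0 + a.X ⊢ -a-> q1, -a-> q2
  q3 = b.b.0 ⊢ -b-> q4
  q4 = b.0 ⊢ -b-> q5
  q5 = 0 ⊢ ·
Coarsest stable partition (strong bisimilarity classes):
  B0 = {p0, q0, q2}
  B1 = {p1, q1}
  B2 = {p2, q3}
  B3 = {p3, q4}
  B4 = {p4, q5}
p0 ∈ B0, q0 ∈ B0 → same block
Bisimilar ⇒ trace-equivalent.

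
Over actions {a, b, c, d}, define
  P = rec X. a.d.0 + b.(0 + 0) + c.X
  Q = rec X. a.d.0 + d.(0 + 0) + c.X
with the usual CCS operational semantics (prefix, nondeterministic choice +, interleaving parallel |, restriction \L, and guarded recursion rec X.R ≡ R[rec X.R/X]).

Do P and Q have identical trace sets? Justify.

trace-distinct — witness ⟨b⟩

Reachable graph of P (4 states):
  p0 = rec X. a.d.0 + b.(0 + 0) + c.X ⊢ ··a··> p1, ··b··> p2, ··c··> p0
  p1 = d.0 ⊢ ··d··> p3
  p2 = 0 + 0 ⊢ deadlocked
  p3 = 0 ⊢ deadlocked
Reachable graph of Q (4 states):
  q0 = rec X. a.d.0 + d.(0 + 0) + c.X ⊢ ··a··> q1, ··c··> q0, ··d··> q2
  q1 = d.0 ⊢ ··d··> q3
  q2 = 0 + 0 ⊢ deadlocked
  q3 = 0 ⊢ deadlocked
Trace ⟨b⟩ through P, begin at {p0}:
  step 1 (b): {p2}
  P completes σ.
Trace ⟨b⟩ through Q, begin at {q0}:
  step 1 (b): no successor for Q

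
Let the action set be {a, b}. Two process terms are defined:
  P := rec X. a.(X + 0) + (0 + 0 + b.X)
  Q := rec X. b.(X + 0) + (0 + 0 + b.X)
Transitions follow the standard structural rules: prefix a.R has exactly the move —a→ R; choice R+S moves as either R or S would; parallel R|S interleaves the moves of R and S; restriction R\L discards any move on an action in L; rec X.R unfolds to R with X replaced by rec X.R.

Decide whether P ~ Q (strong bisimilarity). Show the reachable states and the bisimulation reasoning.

LTS(P): 2 reachable states
  s0 = rec X. a.(X + 0) + (0 + 0 + b.X) :: ··a··> s1, ··b··> s0
  s1 = (rec X. a.(X + 0) + (0 + 0 + b.X)) + 0 :: ··a··> s1, ··b··> s0
LTS(Q): 2 reachable states
  t0 = rec X. b.(X + 0) + (0 + 0 + b.X) :: ··b··> t0, ··b··> t1
  t1 = (rec X. b.(X + 0) + (0 + 0 + b.X)) + 0 :: ··b··> t0, ··b··> t1
Coarsest stable partition (strong bisimilarity classes):
  B0 = {s0, s1}
  B1 = {t0, t1}
s0 ∈ B0, t0 ∈ B1 → different blocks

NO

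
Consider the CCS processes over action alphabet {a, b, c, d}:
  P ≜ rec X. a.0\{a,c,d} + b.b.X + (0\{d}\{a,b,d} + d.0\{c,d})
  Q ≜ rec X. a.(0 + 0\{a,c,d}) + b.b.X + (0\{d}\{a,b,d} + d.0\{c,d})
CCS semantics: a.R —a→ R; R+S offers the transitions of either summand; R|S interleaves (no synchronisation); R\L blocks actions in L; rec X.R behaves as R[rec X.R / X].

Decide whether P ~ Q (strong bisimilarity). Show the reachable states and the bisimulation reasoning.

Reachable graph of P (4 states):
  u0 = rec X. a.0\{a,c,d} + b.b.X + (0\{d}\{a,b,d} + d.0\{c,d}) :: =a=> u1, =b=> u2, =d=> u3
  u1 = 0\{a,c,d} :: (no moves)
  u2 = b.(rec X. a.0\{a,c,d} + b.b.X + (0\{d}\{a,b,d} + d.0\{c,d})) :: =b=> u0
  u3 = 0\{c,d} :: (no moves)
Reachable graph of Q (4 states):
  v0 = rec X. a.(0 + 0\{a,c,d}) + b.b.X + (0\{d}\{a,b,d} + d.0\{c,d}) :: =a=> v1, =b=> v2, =d=> v3
  v1 = 0 + 0\{a,c,d} :: (no moves)
  v2 = b.(rec X. a.(0 + 0\{a,c,d}) + b.b.X + (0\{d}\{a,b,d} + d.0\{c,d})) :: =b=> v0
  v3 = 0\{c,d} :: (no moves)
Partition-refinement fixed point:
  B0 = {u0, v0}
  B1 = {u1, u3, v1, v3}
  B2 = {u2, v2}
u0 ∈ B0, v0 ∈ B0 → same block

YES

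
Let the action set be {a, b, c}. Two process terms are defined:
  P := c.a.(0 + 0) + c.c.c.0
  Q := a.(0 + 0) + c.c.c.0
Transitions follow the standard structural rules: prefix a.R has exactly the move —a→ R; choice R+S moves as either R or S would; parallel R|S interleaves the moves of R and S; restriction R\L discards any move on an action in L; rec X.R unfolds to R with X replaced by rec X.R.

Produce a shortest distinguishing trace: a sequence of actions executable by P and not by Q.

ca

LTS(P): 6 reachable states
  s0 = c.a.(0 + 0) + c.c.c.0 :: ··c··> s1, ··c··> s2
  s1 = a.(0 + 0) :: ··a··> s3
  s2 = c.c.0 :: ··c··> s4
  s3 = 0 + 0 :: stopped
  s4 = c.0 :: ··c··> s5
  s5 = 0 :: stopped
LTS(Q): 5 reachable states
  t0 = a.(0 + 0) + c.c.c.0 :: ··a··> t1, ··c··> t2
  t1 = 0 + 0 :: stopped
  t2 = c.c.0 :: ··c··> t3
  t3 = c.0 :: ··c··> t4
  t4 = 0 :: stopped
Trace ⟨ca⟩ through P, begin at {s0}:
  [1] c ⇒ {s1, s2}
  [2] a ⇒ {s3}
  P completes σ.
Trace ⟨ca⟩ through Q, begin at {t0}:
  [1] c ⇒ {t2}
  [2] a ⇒ ∅  — Q cannot continue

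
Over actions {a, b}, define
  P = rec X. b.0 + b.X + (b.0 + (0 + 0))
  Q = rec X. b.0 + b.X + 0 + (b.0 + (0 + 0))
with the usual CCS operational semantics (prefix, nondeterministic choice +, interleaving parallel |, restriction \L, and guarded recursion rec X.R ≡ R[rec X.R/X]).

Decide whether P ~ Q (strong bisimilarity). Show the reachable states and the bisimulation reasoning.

YES

P's transition system — 2 states:
  m0 = rec X. b.0 + b.X + (b.0 + (0 + 0)) :: —b→ m0, —b→ m1
  m1 = 0 :: ·
Q's transition system — 2 states:
  n0 = rec X. b.0 + b.X + 0 + (b.0 + (0 + 0)) :: —b→ n0, —b→ n1
  n1 = 0 :: ·
Partition-refinement fixed point:
  B0 = {m0, n0}
  B1 = {m1, n1}
m0 ∈ B0, n0 ∈ B0 → same block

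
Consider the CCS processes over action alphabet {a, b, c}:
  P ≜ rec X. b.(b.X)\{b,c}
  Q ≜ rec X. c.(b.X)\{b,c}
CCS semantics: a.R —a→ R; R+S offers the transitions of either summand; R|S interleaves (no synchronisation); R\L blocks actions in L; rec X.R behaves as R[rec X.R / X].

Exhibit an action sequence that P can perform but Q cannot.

Reachable graph of P (2 states):
  p0 = rec X. b.(b.X)\{b,c} :: -b-> p1
  p1 = (b.(rec X. b.(b.X)\{b,c}))\{b,c} :: deadlocked
Reachable graph of Q (2 states):
  q0 = rec X. c.(b.X)\{b,c} :: -c-> q1
  q1 = (b.(rec X. c.(b.X)\{b,c}))\{b,c} :: deadlocked
Executing b from P (initial set {p0}):
  after b @ step 1: {p1}
  ✓ P
Executing b from Q (initial set {q0}):
  after b @ step 1: no successor for Q

b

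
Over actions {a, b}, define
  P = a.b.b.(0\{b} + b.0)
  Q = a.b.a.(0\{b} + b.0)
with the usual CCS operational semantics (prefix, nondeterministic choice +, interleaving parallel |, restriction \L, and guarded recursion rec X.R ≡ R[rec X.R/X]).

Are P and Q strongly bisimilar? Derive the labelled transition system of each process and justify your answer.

Reachable graph of P (5 states):
  u0 = a.b.b.(0\{b} + b.0) has moves =a=> u1
  u1 = b.b.(0\{b} + b.0) has moves =b=> u2
  u2 = b.(0\{b} + b.0) has moves =b=> u3
  u3 = 0\{b} + b.0 has moves =b=> u4
  u4 = 0 has moves ∅
Reachable graph of Q (5 states):
  v0 = a.b.a.(0\{b} + b.0) has moves =a=> v1
  v1 = b.a.(0\{b} + b.0) has moves =b=> v2
  v2 = a.(0\{b} + b.0) has moves =a=> v3
  v3 = 0\{b} + b.0 has moves =b=> v4
  v4 = 0 has moves ∅
Partition-refinement fixed point:
  B0 = {u0}
  B1 = {u1}
  B2 = {u2}
  B3 = {u3, v3}
  B4 = {u4, v4}
  B5 = {v0}
  B6 = {v1}
  B7 = {v2}
u0 ∈ B0, v0 ∈ B5 → different blocks

P ≁ Q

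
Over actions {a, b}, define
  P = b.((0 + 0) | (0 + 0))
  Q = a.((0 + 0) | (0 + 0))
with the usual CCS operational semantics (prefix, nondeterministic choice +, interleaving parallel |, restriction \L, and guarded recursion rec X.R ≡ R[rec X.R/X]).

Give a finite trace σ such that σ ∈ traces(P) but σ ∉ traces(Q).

b

Reachable graph of P (2 states):
  p0 = b.((0 + 0) | (0 + 0)) → -b-> p1
  p1 = (0 + 0) | (0 + 0) → stopped
Reachable graph of Q (2 states):
  q0 = a.((0 + 0) | (0 + 0)) → -a-> q1
  q1 = (0 + 0) | (0 + 0) → stopped
Trace ⟨b⟩ through P, begin at {p0}:
  [1] b ⇒ {p1}
  P completes σ.
Trace ⟨b⟩ through Q, begin at {q0}:
  [1] b ⇒ no successor for Q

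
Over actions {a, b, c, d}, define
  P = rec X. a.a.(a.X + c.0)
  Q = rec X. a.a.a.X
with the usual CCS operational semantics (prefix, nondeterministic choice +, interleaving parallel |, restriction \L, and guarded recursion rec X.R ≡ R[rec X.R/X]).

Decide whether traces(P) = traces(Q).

LTS(P): 4 reachable states
  s0 = rec X. a.a.(a.X + c.0) :: —a→ s1
  s1 = a.(a.(rec X. a.a.(a.X + c.0)) + c.0) :: —a→ s2
  s2 = a.(rec X. a.a.(a.X + c.0)) + c.0 :: —a→ s0, —c→ s3
  s3 = 0 :: deadlocked
LTS(Q): 3 reachable states
  t0 = rec X. a.a.a.X :: —a→ t1
  t1 = a.a.(rec X. a.a.a.X) :: —a→ t2
  t2 = a.(rec X. a.a.a.X) :: —a→ t0
Run σ = ⟨aac⟩ on P: start {s0}
  [1] a ⇒ {s1}
  [2] a ⇒ {s2}
  [3] c ⇒ {s3}
  ✓ P
Run σ = ⟨aac⟩ on Q: start {t0}
  [1] a ⇒ {t1}
  [2] a ⇒ {t2}
  [3] c ⇒ no successor for Q

trace-distinct — witness ⟨aac⟩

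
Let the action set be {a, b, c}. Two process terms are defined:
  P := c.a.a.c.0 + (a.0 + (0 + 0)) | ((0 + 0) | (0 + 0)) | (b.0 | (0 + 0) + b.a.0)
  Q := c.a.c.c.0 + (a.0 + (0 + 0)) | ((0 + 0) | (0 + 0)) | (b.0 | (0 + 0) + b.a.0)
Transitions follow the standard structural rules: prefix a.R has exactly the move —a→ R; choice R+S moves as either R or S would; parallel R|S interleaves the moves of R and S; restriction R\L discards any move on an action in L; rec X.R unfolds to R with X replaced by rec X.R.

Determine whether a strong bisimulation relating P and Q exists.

P's transition system — 12 states:
  m0 = c.a.a.c.0 + (a.0 + (0 + 0)) | ((0 + 0) | (0 + 0)) | (b.0 | (0 + 0) + b.a.0) :: —a→ m1, —b→ m2, —b→ m3, —c→ m4
  m1 = 0 | ((0 + 0) | (0 + 0)) | (b.0 | (0 + 0) + b.a.0) :: —b→ m5, —b→ m6
  m2 = (a.0 + (0 + 0)) | ((0 + 0) | (0 + 0)) | (0 | (0 + 0)) :: —a→ m5
  m3 = (a.0 + (0 + 0)) | ((0 + 0) | (0 + 0)) | a.0 :: —a→ m6, —a→ m7
  m4 = a.a.c.0 :: —a→ m8
  m5 = 0 | ((0 + 0) | (0 + 0)) | (0 | (0 + 0)) :: ∅
  m6 = 0 | ((0 + 0) | (0 + 0)) | a.0 :: —a→ m9
  m7 = (a.0 + (0 + 0)) | ((0 + 0) | (0 + 0)) | 0 :: —a→ m9
  m8 = a.c.0 :: —a→ m10
  m9 = 0 | ((0 + 0) | (0 + 0)) | 0 :: ∅
  m10 = c.0 :: —c→ m11
  m11 = 0 :: ∅
Q's transition system — 12 states:
  n0 = c.a.c.c.0 + (a.0 + (0 + 0)) | ((0 + 0) | (0 + 0)) | (b.0 | (0 + 0) + b.a.0) :: —a→ n1, —b→ n2, —b→ n3, —c→ n4
  n1 = 0 | ((0 + 0) | (0 + 0)) | (b.0 | (0 + 0) + b.a.0) :: —b→ n5, —b→ n6
  n2 = (a.0 + (0 + 0)) | ((0 + 0) | (0 + 0)) | (0 | (0 + 0)) :: —a→ n5
  n3 = (a.0 + (0 + 0)) | ((0 + 0) | (0 + 0)) | a.0 :: —a→ n6, —a→ n7
  n4 = a.c.c.0 :: —a→ n8
  n5 = 0 | ((0 + 0) | (0 + 0)) | (0 | (0 + 0)) :: ∅
  n6 = 0 | ((0 + 0) | (0 + 0)) | a.0 :: —a→ n9
  n7 = (a.0 + (0 + 0)) | ((0 + 0) | (0 + 0)) | 0 :: —a→ n9
  n8 = c.c.0 :: —c→ n10
  n9 = 0 | ((0 + 0) | (0 + 0)) | 0 :: ∅
  n10 = c.0 :: —c→ n11
  n11 = 0 :: ∅
Partition-refinement fixed point:
  B0 = {m0}
  B1 = {m3, n3}
  B2 = {m2, m6, m7, n2, n6, n7}
  B3 = {m11, m5, m9, n11, n5, n9}
  B4 = {m4}
  B5 = {m8}
  B6 = {m10, n10}
  B7 = {m1, n1}
  B8 = {n0}
  B9 = {n4}
  B10 = {n8}
m0 ∈ B0, n0 ∈ B8 → different blocks

not bisimilar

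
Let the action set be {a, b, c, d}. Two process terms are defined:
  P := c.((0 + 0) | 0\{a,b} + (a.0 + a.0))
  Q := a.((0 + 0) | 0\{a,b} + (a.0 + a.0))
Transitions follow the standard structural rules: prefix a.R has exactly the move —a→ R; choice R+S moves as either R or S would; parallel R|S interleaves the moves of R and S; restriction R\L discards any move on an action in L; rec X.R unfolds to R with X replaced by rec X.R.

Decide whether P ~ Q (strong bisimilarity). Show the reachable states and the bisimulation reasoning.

NO

P's transition system — 3 states:
  m0 = c.((0 + 0) | 0\{a,b} + (a.0 + a.0)) has moves -c-> m1
  m1 = (0 + 0) | 0\{a,b} + (a.0 + a.0) has moves -a-> m2
  m2 = 0 has moves ·
Q's transition system — 3 states:
  n0 = a.((0 + 0) | 0\{a,b} + (a.0 + a.0)) has moves -a-> n1
  n1 = (0 + 0) | 0\{a,b} + (a.0 + a.0) has moves -a-> n2
  n2 = 0 has moves ·
Partition-refinement fixed point:
  B0 = {m0}
  B1 = {m1, n1}
  B2 = {m2, n2}
  B3 = {n0}
m0 ∈ B0, n0 ∈ B3 → different blocks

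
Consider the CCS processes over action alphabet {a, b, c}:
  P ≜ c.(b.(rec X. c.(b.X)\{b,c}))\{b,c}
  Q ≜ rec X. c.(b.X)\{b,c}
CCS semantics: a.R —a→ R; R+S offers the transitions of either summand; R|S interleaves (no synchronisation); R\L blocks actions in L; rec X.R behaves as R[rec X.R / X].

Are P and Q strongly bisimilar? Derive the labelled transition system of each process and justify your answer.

Reachable graph of P (2 states):
  m0 = c.(b.(rec X. c.(b.X)\{b,c}))\{b,c} → -c-> m1
  m1 = (b.(rec X. c.(b.X)\{b,c}))\{b,c} → stopped
Reachable graph of Q (2 states):
  n0 = rec X. c.(b.X)\{b,c} → -c-> n1
  n1 = (b.(rec X. c.(b.X)\{b,c}))\{b,c} → stopped
Bisimilarity quotient blocks:
  B0 = {m0, n0}
  B1 = {m1, n1}
m0 ∈ B0, n0 ∈ B0 → same block

P ~ Q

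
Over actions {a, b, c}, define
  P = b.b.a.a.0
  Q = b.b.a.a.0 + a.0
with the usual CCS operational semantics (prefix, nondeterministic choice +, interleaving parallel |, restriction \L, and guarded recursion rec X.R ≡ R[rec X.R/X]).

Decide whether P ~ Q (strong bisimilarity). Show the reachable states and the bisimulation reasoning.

Reachable graph of P (5 states):
  m0 = b.b.a.a.0 | -b-> m1
  m1 = b.a.a.0 | -b-> m2
  m2 = a.a.0 | -a-> m3
  m3 = a.0 | -a-> m4
  m4 = 0 | stopped
Reachable graph of Q (5 states):
  n0 = b.b.a.a.0 + a.0 | -a-> n1, -b-> n2
  n1 = 0 | stopped
  n2 = b.a.a.0 | -b-> n3
  n3 = a.a.0 | -a-> n4
  n4 = a.0 | -a-> n1
Partition-refinement fixed point:
  B0 = {m0}
  B1 = {m1, n2}
  B2 = {m2, n3}
  B3 = {m3, n4}
  B4 = {m4, n1}
  B5 = {n0}
m0 ∈ B0, n0 ∈ B5 → different blocks

P ≁ Q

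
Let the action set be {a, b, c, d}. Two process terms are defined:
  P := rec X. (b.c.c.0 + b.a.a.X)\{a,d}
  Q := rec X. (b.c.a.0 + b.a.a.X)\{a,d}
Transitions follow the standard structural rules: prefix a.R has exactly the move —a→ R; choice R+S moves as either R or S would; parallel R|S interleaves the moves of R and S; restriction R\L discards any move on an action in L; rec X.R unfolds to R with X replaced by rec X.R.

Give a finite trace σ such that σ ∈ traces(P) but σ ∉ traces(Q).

Reachable graph of P (5 states):
  m0 = rec X. (b.c.c.0 + b.a.a.X)\{a,d} → —b→ m1, —b→ m2
  m1 = (a.a.(rec X. (b.c.c.0 + b.a.a.X)\{a,d}))\{a,d} → ∅
  m2 = (c.c.0)\{a,d} → —c→ m3
  m3 = (c.0)\{a,d} → —c→ m4
  m4 = 0\{a,d} → ∅
Reachable graph of Q (4 states):
  n0 = rec X. (b.c.a.0 + b.a.a.X)\{a,d} → —b→ n1, —b→ n2
  n1 = (a.a.(rec X. (b.c.a.0 + b.a.a.X)\{a,d}))\{a,d} → ∅
  n2 = (c.a.0)\{a,d} → —c→ n3
  n3 = (a.0)\{a,d} → ∅
Trace ⟨bcc⟩ through P, begin at {m0}:
  after b @ step 1: {m1, m2}
  after c @ step 2: {m3}
  after c @ step 3: {m4}
  — P admits the full trace.
Trace ⟨bcc⟩ through Q, begin at {n0}:
  after b @ step 1: {n1, n2}
  after c @ step 2: {n3}
  after c @ step 3: ∅ (Q stuck)

bcc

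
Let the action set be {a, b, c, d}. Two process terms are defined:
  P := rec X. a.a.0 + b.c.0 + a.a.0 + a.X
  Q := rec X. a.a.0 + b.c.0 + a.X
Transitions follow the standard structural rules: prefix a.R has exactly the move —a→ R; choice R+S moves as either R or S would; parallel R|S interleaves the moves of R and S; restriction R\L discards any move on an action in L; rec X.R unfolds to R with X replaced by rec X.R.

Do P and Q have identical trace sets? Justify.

trace-equivalent

P's transition system — 4 states:
  u0 = rec X. a.a.0 + b.c.0 + a.a.0 + a.X :: =a=> u0, =a=> u1, =b=> u2
  u1 = a.0 :: =a=> u3
  u2 = c.0 :: =c=> u3
  u3 = 0 :: stopped
Q's transition system — 4 states:
  v0 = rec X. a.a.0 + b.c.0 + a.X :: =a=> v0, =a=> v1, =b=> v2
  v1 = a.0 :: =a=> v3
  v2 = c.0 :: =c=> v3
  v3 = 0 :: stopped
Partition-refinement fixed point:
  B0 = {u0, v0}
  B1 = {u2, v2}
  B2 = {u3, v3}
  B3 = {u1, v1}
u0 ∈ B0, v0 ∈ B0 → same block
Bisimilar ⇒ trace-equivalent.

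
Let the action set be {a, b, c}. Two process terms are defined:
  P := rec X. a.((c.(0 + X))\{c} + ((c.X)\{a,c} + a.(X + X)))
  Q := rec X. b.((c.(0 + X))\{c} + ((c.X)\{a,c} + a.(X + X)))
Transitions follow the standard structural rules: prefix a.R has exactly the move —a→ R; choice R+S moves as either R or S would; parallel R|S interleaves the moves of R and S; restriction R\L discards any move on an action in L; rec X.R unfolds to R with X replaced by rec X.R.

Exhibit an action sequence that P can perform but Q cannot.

a

LTS(P): 3 reachable states
  m0 = rec X. a.((c.(0 + X))\{c} + ((c.X)\{a,c} + a.(X + X))) :: -a-> m1
  m1 = (c.(0 + (rec X. a.((c.(0 + X))\{c} + ((c.X)\{a,c} + a.(X + X))))))\{c} + ((c.(rec X. a.((c.(0 + X))\{c} + ((c.X)\{a,c} + a.(X + X)))))\{a,c} + a.((rec X. a.((c.(0 + X))\{c} + ((c.X)\{a,c} + a.(X + X)))) + (rec X. a.((c.(0 + X))\{c} + ((c.X)\{a,c} + a.(X + X)))))) :: -a-> m2
  m2 = (rec X. a.((c.(0 + X))\{c} + ((c.X)\{a,c} + a.(X + X)))) + (rec X. a.((c.(0 + X))\{c} + ((c.X)\{a,c} + a.(X + X)))) :: -a-> m1
LTS(Q): 3 reachable states
  n0 = rec X. b.((c.(0 + X))\{c} + ((c.X)\{a,c} + a.(X + X))) :: -b-> n1
  n1 = (c.(0 + (rec X. b.((c.(0 + X))\{c} + ((c.X)\{a,c} + a.(X + X))))))\{c} + ((c.(rec X. b.((c.(0 + X))\{c} + ((c.X)\{a,c} + a.(X + X)))))\{a,c} + a.((rec X. b.((c.(0 + X))\{c} + ((c.X)\{a,c} + a.(X + X)))) + (rec X. b.((c.(0 + X))\{c} + ((c.X)\{a,c} + a.(X + X)))))) :: -a-> n2
  n2 = (rec X. b.((c.(0 + X))\{c} + ((c.X)\{a,c} + a.(X + X)))) + (rec X. b.((c.(0 + X))\{c} + ((c.X)\{a,c} + a.(X + X)))) :: -b-> n1
Trace ⟨a⟩ through P, begin at {m0}:
  step 1 (a): {m1}
  P completes σ.
Trace ⟨a⟩ through Q, begin at {n0}:
  step 1 (a): ∅ (Q stuck)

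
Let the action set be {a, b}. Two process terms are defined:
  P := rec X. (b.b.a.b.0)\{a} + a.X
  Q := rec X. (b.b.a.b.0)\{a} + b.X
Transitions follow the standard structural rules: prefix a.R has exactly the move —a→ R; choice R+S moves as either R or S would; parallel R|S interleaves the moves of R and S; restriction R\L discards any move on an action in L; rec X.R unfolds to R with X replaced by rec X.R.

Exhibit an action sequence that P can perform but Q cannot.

LTS(P): 3 reachable states
  m0 = rec X. (b.b.a.b.0)\{a} + a.X ⊢ -a-> m0, -b-> m1
  m1 = (b.a.b.0)\{a} ⊢ -b-> m2
  m2 = (a.b.0)\{a} ⊢ deadlocked
LTS(Q): 3 reachable states
  n0 = rec X. (b.b.a.b.0)\{a} + b.X ⊢ -b-> n0, -b-> n1
  n1 = (b.a.b.0)\{a} ⊢ -b-> n2
  n2 = (a.b.0)\{a} ⊢ deadlocked
Trace ⟨a⟩ through P, begin at {m0}:
  after a @ step 1: {m0}
  — P admits the full trace.
Trace ⟨a⟩ through Q, begin at {n0}:
  after a @ step 1: ∅  — Q cannot continue

a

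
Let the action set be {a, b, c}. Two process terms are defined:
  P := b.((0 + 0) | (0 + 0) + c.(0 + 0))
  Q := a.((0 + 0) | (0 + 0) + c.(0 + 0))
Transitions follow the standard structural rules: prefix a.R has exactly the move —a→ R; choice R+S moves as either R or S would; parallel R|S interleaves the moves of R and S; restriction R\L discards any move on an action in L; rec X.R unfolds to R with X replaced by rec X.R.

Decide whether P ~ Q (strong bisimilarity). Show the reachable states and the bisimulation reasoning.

NO

P's transition system — 3 states:
  m0 = b.((0 + 0) | (0 + 0) + c.(0 + 0)) :: --b--▸ m1
  m1 = (0 + 0) | (0 + 0) + c.(0 + 0) :: --c--▸ m2
  m2 = 0 + 0 :: ∅
Q's transition system — 3 states:
  n0 = a.((0 + 0) | (0 + 0) + c.(0 + 0)) :: --a--▸ n1
  n1 = (0 + 0) | (0 + 0) + c.(0 + 0) :: --c--▸ n2
  n2 = 0 + 0 :: ∅
Bisimilarity quotient blocks:
  B0 = {m0}
  B1 = {m1, n1}
  B2 = {m2, n2}
  B3 = {n0}
m0 ∈ B0, n0 ∈ B3 → different blocks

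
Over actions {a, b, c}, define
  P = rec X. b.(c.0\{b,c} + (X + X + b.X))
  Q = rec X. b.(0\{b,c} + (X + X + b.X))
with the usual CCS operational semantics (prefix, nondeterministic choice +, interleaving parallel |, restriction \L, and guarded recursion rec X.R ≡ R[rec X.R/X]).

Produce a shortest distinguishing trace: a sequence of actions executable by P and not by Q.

bc

P's transition system — 3 states:
  p0 = rec X. b.(c.0\{b,c} + (X + X + b.X)) has moves -b-> p1
  p1 = c.0\{b,c} + ((rec X. b.(c.0\{b,c} + (X + X + b.X))) + (rec X. b.(c.0\{b,c} + (X + X + b.X))) + b.(rec X. b.(c.0\{b,c} + (X + X + b.X)))) has moves -b-> p0, -b-> p1, -c-> p2
  p2 = 0\{b,c} has moves ·
Q's transition system — 2 states:
  q0 = rec X. b.(0\{b,c} + (X + X + b.X)) has moves -b-> q1
  q1 = 0\{b,c} + ((rec X. b.(0\{b,c} + (X + X + b.X))) + (rec X. b.(0\{b,c} + (X + X + b.X))) + b.(rec X. b.(0\{b,c} + (X + X + b.X)))) has moves -b-> q0, -b-> q1
Executing bc from P (initial set {p0}):
  [1] b ⇒ {p1}
  [2] c ⇒ {p2}
  — P admits the full trace.
Executing bc from Q (initial set {q0}):
  [1] b ⇒ {q1}
  [2] c ⇒ ∅ (Q stuck)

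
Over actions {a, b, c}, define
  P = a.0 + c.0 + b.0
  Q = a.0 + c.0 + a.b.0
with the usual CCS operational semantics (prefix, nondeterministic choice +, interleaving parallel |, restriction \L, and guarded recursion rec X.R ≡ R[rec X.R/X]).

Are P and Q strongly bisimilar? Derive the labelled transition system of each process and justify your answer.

NO

LTS(P): 2 reachable states
  m0 = a.0 + c.0 + b.0 :: —a→ m1, —b→ m1, —c→ m1
  m1 = 0 :: ∅
LTS(Q): 3 reachable states
  n0 = a.0 + c.0 + a.b.0 :: —a→ n1, —a→ n2, —c→ n1
  n1 = 0 :: ∅
  n2 = b.0 :: —b→ n1
Coarsest stable partition (strong bisimilarity classes):
  B0 = {m0}
  B1 = {m1, n1}
  B2 = {n0}
  B3 = {n2}
m0 ∈ B0, n0 ∈ B2 → different blocks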